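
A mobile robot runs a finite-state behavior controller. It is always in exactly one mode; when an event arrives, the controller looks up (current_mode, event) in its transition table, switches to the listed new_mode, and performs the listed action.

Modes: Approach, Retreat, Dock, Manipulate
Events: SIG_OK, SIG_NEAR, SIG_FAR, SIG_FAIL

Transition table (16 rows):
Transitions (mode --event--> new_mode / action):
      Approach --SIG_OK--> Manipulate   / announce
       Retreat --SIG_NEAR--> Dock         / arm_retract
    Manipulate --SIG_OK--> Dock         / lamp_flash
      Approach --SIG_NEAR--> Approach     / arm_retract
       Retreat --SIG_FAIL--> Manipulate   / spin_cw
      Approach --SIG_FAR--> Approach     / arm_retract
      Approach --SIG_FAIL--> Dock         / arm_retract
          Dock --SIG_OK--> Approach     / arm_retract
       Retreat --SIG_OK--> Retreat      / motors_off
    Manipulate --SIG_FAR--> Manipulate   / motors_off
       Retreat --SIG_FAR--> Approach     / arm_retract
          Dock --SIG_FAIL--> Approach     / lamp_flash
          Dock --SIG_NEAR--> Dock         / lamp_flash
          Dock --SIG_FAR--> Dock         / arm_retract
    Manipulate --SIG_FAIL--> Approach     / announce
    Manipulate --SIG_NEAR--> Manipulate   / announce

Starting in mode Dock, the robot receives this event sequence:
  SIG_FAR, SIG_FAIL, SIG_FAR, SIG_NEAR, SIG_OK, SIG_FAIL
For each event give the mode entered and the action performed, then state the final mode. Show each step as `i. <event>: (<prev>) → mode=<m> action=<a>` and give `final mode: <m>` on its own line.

1. SIG_FAR: (Dock) → mode=Dock action=arm_retract
2. SIG_FAIL: (Dock) → mode=Approach action=lamp_flash
3. SIG_FAR: (Approach) → mode=Approach action=arm_retract
4. SIG_NEAR: (Approach) → mode=Approach action=arm_retract
5. SIG_OK: (Approach) → mode=Manipulate action=announce
6. SIG_FAIL: (Manipulate) → mode=Approach action=announce

final mode: Approach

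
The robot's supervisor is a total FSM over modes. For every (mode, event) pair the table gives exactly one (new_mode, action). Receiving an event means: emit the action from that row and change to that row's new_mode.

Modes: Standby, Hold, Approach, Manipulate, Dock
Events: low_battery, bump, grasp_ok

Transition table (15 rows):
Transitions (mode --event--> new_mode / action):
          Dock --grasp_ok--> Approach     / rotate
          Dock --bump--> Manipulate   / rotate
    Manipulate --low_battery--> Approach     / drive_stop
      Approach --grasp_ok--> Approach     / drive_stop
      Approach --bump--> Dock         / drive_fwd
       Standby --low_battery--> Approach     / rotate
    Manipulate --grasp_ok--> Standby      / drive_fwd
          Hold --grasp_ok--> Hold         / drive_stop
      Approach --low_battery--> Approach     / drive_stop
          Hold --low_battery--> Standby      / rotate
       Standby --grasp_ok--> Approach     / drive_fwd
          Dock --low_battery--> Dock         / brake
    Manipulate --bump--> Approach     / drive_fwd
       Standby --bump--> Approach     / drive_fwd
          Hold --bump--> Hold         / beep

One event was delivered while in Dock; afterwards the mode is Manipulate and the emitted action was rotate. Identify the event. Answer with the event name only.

try low_battery: (Dock, low_battery) → (Dock, brake)
try bump: (Dock, bump) → (Manipulate, rotate)  ← matches
try grasp_ok: (Dock, grasp_ok) → (Approach, rotate)

bump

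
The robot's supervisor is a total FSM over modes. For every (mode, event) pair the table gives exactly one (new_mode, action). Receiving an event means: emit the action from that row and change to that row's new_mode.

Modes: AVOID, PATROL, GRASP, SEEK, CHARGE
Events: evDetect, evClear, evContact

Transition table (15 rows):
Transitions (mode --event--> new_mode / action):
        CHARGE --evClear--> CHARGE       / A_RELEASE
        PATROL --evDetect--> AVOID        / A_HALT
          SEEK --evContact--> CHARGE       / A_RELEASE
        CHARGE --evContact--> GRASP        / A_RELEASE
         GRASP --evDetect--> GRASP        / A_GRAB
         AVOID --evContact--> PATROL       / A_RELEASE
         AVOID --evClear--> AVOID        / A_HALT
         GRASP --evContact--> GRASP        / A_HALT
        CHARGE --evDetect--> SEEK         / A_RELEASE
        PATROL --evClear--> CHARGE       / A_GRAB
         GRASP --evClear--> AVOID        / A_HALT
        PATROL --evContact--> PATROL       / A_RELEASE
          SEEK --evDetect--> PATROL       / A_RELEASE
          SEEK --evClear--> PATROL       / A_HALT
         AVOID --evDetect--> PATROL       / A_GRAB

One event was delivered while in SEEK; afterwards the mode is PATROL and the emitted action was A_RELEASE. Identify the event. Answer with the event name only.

evDetect

try evDetect: (SEEK, evDetect) → (PATROL, A_RELEASE)  ← matches
try evClear: (SEEK, evClear) → (PATROL, A_HALT)
try evContact: (SEEK, evContact) → (CHARGE, A_RELEASE)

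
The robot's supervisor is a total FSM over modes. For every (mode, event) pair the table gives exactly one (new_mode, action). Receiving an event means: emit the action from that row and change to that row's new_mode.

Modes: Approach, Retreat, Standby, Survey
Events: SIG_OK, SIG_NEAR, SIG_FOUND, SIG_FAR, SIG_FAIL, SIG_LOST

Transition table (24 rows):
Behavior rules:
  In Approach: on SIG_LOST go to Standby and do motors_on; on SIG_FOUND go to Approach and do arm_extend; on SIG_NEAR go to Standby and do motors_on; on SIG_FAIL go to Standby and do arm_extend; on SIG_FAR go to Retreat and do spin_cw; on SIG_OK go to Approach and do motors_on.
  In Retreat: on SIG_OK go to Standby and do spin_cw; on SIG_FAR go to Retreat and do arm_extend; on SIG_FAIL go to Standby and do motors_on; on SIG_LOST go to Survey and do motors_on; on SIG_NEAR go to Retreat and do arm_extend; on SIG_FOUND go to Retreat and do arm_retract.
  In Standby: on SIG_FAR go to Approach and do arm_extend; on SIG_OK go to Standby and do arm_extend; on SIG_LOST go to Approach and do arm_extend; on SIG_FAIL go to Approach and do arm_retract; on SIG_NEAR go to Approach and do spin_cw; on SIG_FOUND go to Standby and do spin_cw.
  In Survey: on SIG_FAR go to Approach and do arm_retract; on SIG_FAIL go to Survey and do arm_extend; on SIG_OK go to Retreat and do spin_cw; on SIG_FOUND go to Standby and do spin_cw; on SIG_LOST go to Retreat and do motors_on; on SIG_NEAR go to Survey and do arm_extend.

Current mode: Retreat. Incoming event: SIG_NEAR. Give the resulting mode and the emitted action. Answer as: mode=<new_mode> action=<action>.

mode=Retreat action=arm_extend

current mode = Retreat; filter table to that mode:
  (Retreat, SIG_OK) → (Standby, spin_cw)
  (Retreat, SIG_FAR) → (Retreat, arm_extend)
  (Retreat, SIG_FAIL) → (Standby, motors_on)
  (Retreat, SIG_LOST) → (Survey, motors_on)
  (Retreat, SIG_NEAR) → (Retreat, arm_extend)  ← event matches
  (Retreat, SIG_FOUND) → (Retreat, arm_retract)
event = SIG_NEAR selects (Retreat, arm_extend)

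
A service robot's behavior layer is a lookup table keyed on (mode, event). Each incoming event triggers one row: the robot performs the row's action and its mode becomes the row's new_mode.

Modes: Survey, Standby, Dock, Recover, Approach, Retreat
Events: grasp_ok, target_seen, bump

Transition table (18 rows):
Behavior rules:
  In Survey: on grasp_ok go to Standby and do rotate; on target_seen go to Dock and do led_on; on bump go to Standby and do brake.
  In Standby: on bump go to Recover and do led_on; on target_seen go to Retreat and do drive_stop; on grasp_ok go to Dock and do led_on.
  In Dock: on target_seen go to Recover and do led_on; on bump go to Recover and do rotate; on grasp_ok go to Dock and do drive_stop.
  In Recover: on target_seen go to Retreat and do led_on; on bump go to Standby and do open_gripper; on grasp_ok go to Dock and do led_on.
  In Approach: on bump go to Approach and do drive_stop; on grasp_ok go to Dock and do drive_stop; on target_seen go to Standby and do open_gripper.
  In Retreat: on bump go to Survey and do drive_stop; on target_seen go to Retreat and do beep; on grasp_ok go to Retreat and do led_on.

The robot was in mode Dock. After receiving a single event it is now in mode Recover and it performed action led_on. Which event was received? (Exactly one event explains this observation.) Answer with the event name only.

try grasp_ok: (Dock, grasp_ok) → (Dock, drive_stop)
try target_seen: (Dock, target_seen) → (Recover, led_on)  ← matches
try bump: (Dock, bump) → (Recover, rotate)

target_seen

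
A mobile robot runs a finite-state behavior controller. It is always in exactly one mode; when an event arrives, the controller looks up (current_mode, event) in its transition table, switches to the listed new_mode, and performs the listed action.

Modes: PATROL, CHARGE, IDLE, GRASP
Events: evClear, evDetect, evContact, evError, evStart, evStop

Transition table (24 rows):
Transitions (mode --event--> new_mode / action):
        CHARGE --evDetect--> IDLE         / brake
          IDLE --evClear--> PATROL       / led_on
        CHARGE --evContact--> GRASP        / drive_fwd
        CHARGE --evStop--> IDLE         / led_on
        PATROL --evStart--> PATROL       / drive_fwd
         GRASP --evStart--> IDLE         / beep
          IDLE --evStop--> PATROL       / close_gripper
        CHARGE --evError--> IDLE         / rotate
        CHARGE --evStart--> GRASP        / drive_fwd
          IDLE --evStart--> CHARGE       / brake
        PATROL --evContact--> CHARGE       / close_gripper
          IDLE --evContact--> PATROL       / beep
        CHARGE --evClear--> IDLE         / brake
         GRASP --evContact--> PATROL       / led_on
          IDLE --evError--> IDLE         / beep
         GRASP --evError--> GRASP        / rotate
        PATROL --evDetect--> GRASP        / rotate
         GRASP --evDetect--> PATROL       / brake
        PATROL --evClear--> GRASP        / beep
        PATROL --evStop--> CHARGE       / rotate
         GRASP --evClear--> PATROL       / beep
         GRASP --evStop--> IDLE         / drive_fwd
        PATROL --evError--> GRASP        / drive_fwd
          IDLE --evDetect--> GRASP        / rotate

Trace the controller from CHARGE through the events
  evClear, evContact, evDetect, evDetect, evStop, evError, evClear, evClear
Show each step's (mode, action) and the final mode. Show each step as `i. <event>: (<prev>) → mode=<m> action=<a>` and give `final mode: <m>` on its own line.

final mode: GRASP

1. evClear: (CHARGE) → mode=IDLE action=brake
2. evContact: (IDLE) → mode=PATROL action=beep
3. evDetect: (PATROL) → mode=GRASP action=rotate
4. evDetect: (GRASP) → mode=PATROL action=brake
5. evStop: (PATROL) → mode=CHARGE action=rotate
6. evError: (CHARGE) → mode=IDLE action=rotate
7. evClear: (IDLE) → mode=PATROL action=led_on
8. evClear: (PATROL) → mode=GRASP action=beep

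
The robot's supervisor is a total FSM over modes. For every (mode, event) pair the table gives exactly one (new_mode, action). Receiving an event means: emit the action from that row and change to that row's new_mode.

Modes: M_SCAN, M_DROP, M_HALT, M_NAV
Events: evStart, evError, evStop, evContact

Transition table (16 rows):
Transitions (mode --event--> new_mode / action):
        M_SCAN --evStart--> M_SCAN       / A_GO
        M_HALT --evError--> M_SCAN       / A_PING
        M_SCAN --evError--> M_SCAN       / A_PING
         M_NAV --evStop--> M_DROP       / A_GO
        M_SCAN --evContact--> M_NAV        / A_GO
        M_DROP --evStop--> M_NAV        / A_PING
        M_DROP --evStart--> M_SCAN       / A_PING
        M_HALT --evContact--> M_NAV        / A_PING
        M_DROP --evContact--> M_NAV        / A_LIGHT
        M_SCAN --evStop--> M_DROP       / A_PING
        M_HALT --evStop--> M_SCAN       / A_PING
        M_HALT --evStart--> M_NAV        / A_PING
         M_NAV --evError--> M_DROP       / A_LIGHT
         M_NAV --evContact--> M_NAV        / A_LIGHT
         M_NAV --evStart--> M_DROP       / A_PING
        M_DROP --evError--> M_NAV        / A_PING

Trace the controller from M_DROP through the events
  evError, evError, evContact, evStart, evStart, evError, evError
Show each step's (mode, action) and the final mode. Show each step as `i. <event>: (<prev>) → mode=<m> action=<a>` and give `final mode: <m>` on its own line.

1. evError: (M_DROP) → mode=M_NAV action=A_PING
2. evError: (M_NAV) → mode=M_DROP action=A_LIGHT
3. evContact: (M_DROP) → mode=M_NAV action=A_LIGHT
4. evStart: (M_NAV) → mode=M_DROP action=A_PING
5. evStart: (M_DROP) → mode=M_SCAN action=A_PING
6. evError: (M_SCAN) → mode=M_SCAN action=A_PING
7. evError: (M_SCAN) → mode=M_SCAN action=A_PING

final mode: M_SCAN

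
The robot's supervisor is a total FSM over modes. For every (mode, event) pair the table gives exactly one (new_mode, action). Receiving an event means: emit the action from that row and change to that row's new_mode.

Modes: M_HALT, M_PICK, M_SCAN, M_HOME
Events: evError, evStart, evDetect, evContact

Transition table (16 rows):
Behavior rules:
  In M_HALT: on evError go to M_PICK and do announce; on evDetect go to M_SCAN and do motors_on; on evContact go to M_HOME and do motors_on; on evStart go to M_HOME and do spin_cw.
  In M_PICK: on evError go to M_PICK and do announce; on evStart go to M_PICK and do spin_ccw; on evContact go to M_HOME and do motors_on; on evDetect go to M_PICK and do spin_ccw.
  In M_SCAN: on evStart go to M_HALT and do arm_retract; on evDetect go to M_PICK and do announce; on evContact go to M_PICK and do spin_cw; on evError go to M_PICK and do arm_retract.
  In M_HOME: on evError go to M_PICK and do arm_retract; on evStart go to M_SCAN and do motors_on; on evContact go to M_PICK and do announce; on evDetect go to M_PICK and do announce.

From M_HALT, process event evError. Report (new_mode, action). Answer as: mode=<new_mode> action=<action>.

current mode = M_HALT; filter table to that mode:
  (M_HALT, evError) → (M_PICK, announce)  ← event matches
  (M_HALT, evDetect) → (M_SCAN, motors_on)
  (M_HALT, evContact) → (M_HOME, motors_on)
  (M_HALT, evStart) → (M_HOME, spin_cw)
event = evError selects (M_PICK, announce)

mode=M_PICK action=announce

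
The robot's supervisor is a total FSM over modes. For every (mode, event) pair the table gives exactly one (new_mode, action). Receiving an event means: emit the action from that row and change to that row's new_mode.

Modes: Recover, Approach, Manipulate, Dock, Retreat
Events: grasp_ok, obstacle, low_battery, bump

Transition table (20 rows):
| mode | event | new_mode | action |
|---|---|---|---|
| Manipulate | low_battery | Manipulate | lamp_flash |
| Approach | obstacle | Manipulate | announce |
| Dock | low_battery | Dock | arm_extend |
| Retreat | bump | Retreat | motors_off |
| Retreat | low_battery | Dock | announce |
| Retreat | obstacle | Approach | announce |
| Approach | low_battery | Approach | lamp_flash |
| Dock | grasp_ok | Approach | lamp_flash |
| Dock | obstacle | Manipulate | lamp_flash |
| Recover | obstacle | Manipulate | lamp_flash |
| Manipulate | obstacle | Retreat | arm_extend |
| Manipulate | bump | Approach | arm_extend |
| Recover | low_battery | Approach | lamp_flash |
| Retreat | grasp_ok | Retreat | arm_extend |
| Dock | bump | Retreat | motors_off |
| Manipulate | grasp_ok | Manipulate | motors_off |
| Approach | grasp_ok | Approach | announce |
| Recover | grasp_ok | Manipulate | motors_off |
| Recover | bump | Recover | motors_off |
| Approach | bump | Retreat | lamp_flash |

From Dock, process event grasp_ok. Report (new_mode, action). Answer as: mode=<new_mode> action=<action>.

current mode = Dock; filter table to that mode:
  (Dock, low_battery) → (Dock, arm_extend)
  (Dock, grasp_ok) → (Approach, lamp_flash)  ← event matches
  (Dock, obstacle) → (Manipulate, lamp_flash)
  (Dock, bump) → (Retreat, motors_off)
event = grasp_ok selects (Approach, lamp_flash)

mode=Approach action=lamp_flash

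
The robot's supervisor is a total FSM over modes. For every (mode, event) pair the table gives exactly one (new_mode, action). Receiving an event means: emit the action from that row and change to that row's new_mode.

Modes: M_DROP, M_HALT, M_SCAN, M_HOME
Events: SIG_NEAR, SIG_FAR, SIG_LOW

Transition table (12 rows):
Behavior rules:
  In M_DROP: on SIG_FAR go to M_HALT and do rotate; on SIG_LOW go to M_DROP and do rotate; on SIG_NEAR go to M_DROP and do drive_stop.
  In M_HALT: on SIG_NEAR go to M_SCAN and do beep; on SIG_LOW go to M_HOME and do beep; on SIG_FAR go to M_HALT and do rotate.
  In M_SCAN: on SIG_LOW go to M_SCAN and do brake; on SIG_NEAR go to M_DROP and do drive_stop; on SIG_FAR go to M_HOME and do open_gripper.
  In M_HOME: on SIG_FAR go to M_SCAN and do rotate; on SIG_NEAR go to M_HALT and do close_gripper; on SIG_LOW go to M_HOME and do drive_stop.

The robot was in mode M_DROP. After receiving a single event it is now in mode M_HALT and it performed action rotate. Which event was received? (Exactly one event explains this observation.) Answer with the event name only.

try SIG_NEAR: (M_DROP, SIG_NEAR) → (M_DROP, drive_stop)
try SIG_FAR: (M_DROP, SIG_FAR) → (M_HALT, rotate)  ← matches
try SIG_LOW: (M_DROP, SIG_LOW) → (M_DROP, rotate)

SIG_FAR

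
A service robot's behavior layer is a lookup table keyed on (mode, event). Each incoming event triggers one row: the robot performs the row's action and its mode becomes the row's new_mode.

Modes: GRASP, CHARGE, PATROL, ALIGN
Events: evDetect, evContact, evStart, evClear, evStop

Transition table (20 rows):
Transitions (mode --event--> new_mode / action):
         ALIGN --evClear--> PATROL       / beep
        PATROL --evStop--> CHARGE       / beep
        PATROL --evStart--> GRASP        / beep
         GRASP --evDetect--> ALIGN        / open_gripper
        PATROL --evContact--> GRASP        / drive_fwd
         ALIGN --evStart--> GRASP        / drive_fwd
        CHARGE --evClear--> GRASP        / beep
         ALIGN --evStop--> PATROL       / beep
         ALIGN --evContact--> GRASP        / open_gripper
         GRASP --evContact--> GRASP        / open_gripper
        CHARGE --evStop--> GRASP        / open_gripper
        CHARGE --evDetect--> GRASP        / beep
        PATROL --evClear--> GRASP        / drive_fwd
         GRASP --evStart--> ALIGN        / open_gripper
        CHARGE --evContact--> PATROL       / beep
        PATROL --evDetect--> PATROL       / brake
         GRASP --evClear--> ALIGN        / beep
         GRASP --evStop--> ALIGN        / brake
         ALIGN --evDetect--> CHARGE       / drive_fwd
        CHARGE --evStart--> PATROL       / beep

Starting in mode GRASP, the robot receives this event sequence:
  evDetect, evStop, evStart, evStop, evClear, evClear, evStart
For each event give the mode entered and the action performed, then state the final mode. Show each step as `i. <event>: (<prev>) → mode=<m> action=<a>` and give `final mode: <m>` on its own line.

final mode: ALIGN

1. evDetect: (GRASP) → mode=ALIGN action=open_gripper
2. evStop: (ALIGN) → mode=PATROL action=beep
3. evStart: (PATROL) → mode=GRASP action=beep
4. evStop: (GRASP) → mode=ALIGN action=brake
5. evClear: (ALIGN) → mode=PATROL action=beep
6. evClear: (PATROL) → mode=GRASP action=drive_fwd
7. evStart: (GRASP) → mode=ALIGN action=open_gripper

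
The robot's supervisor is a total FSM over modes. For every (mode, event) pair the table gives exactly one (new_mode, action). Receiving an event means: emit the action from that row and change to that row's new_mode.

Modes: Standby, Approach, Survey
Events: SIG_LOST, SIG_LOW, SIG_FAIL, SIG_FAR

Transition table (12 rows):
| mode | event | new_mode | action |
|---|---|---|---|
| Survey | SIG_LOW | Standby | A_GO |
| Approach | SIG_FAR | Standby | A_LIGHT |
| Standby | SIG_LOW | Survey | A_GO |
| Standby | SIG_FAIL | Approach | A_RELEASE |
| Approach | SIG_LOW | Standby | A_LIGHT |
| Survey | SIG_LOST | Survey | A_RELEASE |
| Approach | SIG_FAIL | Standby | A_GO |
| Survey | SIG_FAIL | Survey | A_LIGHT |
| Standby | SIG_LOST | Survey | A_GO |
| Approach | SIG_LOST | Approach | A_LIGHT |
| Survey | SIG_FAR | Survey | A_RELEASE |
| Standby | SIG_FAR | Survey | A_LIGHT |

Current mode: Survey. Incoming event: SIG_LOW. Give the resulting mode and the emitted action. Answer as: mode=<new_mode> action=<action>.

current mode = Survey; filter table to that mode:
  (Survey, SIG_LOW) → (Standby, A_GO)  ← event matches
  (Survey, SIG_LOST) → (Survey, A_RELEASE)
  (Survey, SIG_FAIL) → (Survey, A_LIGHT)
  (Survey, SIG_FAR) → (Survey, A_RELEASE)
event = SIG_LOW selects (Standby, A_GO)

mode=Standby action=A_GO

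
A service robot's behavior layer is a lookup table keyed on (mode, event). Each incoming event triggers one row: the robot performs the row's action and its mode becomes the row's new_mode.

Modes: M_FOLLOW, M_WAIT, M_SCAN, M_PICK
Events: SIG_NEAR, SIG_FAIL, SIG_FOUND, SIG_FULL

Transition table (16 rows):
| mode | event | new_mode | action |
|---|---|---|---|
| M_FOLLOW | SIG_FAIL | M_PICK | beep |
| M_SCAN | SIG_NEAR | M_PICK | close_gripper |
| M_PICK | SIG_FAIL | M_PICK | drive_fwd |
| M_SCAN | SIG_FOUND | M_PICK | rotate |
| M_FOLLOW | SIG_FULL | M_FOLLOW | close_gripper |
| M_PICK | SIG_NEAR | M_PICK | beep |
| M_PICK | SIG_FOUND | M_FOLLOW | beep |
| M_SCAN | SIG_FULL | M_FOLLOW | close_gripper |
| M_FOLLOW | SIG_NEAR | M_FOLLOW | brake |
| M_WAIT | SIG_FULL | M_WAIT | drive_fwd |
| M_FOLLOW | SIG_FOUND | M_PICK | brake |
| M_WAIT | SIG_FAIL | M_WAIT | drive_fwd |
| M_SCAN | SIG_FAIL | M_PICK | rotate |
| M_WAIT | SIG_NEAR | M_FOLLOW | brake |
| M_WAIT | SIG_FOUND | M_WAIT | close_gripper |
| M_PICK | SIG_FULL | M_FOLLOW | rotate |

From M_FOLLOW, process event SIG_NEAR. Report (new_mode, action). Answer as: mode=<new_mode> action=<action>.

current mode = M_FOLLOW; filter table to that mode:
  (M_FOLLOW, SIG_FAIL) → (M_PICK, beep)
  (M_FOLLOW, SIG_FULL) → (M_FOLLOW, close_gripper)
  (M_FOLLOW, SIG_NEAR) → (M_FOLLOW, brake)  ← event matches
  (M_FOLLOW, SIG_FOUND) → (M_PICK, brake)
event = SIG_NEAR selects (M_FOLLOW, brake)

mode=M_FOLLOW action=brake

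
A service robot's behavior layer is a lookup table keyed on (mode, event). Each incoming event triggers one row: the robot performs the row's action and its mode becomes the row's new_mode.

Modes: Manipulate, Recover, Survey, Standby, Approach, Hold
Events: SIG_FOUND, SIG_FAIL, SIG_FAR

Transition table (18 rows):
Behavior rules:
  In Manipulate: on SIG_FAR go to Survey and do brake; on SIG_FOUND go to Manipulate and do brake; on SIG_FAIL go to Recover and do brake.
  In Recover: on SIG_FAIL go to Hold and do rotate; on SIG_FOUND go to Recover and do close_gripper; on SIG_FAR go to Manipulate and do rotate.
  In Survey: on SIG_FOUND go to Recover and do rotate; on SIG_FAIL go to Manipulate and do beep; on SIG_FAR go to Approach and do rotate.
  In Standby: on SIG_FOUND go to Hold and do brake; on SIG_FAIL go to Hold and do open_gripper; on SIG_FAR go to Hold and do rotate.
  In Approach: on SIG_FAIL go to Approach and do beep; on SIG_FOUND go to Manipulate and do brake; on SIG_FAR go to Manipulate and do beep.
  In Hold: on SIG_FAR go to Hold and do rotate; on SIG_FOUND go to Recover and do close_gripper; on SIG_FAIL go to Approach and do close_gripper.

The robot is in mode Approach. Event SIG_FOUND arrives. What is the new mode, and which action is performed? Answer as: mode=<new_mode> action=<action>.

mode=Manipulate action=brake

current mode = Approach; filter table to that mode:
  (Approach, SIG_FAIL) → (Approach, beep)
  (Approach, SIG_FOUND) → (Manipulate, brake)  ← event matches
  (Approach, SIG_FAR) → (Manipulate, beep)
event = SIG_FOUND selects (Manipulate, brake)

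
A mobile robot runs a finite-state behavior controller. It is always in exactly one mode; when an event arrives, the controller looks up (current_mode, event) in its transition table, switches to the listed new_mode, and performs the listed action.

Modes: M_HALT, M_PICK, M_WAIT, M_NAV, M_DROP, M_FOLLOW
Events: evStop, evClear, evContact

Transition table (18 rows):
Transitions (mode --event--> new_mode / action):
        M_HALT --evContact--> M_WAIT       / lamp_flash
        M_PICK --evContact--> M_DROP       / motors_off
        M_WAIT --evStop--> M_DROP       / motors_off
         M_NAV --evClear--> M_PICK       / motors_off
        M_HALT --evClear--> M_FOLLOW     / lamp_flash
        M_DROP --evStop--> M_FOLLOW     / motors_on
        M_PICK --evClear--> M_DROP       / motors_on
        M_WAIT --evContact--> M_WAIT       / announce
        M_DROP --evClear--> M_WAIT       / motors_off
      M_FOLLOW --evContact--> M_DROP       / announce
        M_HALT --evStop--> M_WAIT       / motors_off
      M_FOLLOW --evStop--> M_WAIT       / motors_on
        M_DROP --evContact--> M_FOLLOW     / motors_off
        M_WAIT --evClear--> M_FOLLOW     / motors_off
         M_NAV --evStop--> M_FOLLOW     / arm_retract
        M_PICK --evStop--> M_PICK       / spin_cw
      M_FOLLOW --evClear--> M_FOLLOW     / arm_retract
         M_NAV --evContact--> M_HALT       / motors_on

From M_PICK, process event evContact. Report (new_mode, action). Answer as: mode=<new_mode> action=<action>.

current mode = M_PICK; filter table to that mode:
  (M_PICK, evContact) → (M_DROP, motors_off)  ← event matches
  (M_PICK, evClear) → (M_DROP, motors_on)
  (M_PICK, evStop) → (M_PICK, spin_cw)
event = evContact selects (M_DROP, motors_off)

mode=M_DROP action=motors_off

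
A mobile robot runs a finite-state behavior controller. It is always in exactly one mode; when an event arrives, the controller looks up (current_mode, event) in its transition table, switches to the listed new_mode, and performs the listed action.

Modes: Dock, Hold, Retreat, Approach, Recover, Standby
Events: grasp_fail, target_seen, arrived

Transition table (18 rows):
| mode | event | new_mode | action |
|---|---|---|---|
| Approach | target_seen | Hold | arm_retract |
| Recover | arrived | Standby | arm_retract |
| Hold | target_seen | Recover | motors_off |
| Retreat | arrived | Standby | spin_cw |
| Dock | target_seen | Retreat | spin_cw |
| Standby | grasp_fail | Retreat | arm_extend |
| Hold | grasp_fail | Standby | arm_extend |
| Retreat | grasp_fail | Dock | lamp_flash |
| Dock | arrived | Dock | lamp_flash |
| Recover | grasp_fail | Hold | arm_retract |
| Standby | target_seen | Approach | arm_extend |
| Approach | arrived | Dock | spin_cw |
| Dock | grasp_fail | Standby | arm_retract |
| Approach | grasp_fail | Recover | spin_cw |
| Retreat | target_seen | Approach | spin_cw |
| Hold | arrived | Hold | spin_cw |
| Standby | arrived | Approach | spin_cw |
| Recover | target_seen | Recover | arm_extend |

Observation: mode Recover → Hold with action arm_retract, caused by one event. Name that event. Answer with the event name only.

grasp_fail

try grasp_fail: (Recover, grasp_fail) → (Hold, arm_retract)  ← matches
try target_seen: (Recover, target_seen) → (Recover, arm_extend)
try arrived: (Recover, arrived) → (Standby, arm_retract)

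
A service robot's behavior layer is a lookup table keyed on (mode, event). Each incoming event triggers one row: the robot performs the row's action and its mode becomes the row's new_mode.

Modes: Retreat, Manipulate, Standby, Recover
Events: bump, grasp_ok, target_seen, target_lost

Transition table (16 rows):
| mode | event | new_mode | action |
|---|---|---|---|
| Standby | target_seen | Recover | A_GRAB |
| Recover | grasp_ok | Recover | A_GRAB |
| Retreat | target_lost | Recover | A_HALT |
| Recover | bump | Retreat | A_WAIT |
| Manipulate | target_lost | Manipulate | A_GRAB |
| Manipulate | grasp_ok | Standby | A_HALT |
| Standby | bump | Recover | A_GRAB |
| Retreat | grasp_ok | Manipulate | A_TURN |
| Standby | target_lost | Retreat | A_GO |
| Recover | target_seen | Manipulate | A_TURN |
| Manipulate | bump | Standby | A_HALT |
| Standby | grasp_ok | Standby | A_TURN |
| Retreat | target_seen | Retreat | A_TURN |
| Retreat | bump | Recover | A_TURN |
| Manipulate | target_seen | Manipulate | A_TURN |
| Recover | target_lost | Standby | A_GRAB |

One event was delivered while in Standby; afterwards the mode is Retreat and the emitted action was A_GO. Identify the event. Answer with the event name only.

target_lost

try bump: (Standby, bump) → (Recover, A_GRAB)
try grasp_ok: (Standby, grasp_ok) → (Standby, A_TURN)
try target_seen: (Standby, target_seen) → (Recover, A_GRAB)
try target_lost: (Standby, target_lost) → (Retreat, A_GO)  ← matches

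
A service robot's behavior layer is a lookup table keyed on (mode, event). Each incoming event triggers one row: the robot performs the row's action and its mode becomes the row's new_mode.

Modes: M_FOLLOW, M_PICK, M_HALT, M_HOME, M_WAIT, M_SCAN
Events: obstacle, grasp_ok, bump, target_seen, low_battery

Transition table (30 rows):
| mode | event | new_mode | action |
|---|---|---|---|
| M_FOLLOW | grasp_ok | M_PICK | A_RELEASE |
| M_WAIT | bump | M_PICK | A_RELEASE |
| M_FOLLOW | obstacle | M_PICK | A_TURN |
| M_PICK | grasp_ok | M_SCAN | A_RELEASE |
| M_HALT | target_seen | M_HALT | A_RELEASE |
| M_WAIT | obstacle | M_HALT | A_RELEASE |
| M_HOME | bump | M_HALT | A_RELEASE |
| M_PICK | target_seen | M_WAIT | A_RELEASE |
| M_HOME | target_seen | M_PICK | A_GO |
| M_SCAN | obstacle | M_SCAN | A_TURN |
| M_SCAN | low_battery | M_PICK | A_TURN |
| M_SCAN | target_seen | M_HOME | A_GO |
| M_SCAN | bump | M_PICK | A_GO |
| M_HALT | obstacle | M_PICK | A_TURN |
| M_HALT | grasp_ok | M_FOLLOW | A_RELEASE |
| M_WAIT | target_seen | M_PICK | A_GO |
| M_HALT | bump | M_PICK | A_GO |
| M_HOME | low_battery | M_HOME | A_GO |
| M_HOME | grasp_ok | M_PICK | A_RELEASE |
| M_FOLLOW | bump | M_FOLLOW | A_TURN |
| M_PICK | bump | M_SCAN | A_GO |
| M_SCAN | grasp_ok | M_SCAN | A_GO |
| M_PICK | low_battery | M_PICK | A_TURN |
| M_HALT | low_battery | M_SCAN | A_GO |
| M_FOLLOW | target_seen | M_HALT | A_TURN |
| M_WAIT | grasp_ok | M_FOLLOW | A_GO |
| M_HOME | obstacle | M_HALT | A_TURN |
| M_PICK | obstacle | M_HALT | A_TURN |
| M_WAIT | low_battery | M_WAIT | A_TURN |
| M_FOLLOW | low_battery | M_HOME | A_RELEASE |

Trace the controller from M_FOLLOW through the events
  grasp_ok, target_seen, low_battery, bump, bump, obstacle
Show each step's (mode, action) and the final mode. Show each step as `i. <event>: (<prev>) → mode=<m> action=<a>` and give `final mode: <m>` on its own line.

1. grasp_ok: (M_FOLLOW) → mode=M_PICK action=A_RELEASE
2. target_seen: (M_PICK) → mode=M_WAIT action=A_RELEASE
3. low_battery: (M_WAIT) → mode=M_WAIT action=A_TURN
4. bump: (M_WAIT) → mode=M_PICK action=A_RELEASE
5. bump: (M_PICK) → mode=M_SCAN action=A_GO
6. obstacle: (M_SCAN) → mode=M_SCAN action=A_TURN

final mode: M_SCAN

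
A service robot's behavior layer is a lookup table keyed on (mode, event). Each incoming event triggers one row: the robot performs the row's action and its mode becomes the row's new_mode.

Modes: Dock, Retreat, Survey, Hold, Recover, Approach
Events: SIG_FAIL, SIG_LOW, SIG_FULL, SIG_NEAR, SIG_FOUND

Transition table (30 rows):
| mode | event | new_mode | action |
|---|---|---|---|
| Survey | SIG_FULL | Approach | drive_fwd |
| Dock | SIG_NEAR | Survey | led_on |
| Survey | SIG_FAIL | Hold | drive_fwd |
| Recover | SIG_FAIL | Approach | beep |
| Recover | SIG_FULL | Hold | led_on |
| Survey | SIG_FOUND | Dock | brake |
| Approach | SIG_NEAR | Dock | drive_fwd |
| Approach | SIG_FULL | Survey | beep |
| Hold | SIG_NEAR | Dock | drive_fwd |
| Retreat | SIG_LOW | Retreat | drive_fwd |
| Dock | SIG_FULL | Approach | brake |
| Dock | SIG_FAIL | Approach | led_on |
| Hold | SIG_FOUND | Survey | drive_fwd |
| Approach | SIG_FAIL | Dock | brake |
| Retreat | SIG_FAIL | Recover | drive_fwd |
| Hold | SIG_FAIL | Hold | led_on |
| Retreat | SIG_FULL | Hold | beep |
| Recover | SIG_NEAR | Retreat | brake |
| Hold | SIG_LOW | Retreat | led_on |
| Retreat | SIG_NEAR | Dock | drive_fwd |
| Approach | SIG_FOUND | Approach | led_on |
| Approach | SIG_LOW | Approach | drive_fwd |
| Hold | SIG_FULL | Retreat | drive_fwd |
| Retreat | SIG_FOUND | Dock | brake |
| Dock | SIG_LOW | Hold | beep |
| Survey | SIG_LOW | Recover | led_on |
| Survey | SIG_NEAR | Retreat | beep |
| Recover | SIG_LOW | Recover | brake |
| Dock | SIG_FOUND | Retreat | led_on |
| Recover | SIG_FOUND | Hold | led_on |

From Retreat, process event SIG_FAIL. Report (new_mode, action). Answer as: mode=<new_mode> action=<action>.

mode=Recover action=drive_fwd

current mode = Retreat; filter table to that mode:
  (Retreat, SIG_LOW) → (Retreat, drive_fwd)
  (Retreat, SIG_FAIL) → (Recover, drive_fwd)  ← event matches
  (Retreat, SIG_FULL) → (Hold, beep)
  (Retreat, SIG_NEAR) → (Dock, drive_fwd)
  (Retreat, SIG_FOUND) → (Dock, brake)
event = SIG_FAIL selects (Recover, drive_fwd)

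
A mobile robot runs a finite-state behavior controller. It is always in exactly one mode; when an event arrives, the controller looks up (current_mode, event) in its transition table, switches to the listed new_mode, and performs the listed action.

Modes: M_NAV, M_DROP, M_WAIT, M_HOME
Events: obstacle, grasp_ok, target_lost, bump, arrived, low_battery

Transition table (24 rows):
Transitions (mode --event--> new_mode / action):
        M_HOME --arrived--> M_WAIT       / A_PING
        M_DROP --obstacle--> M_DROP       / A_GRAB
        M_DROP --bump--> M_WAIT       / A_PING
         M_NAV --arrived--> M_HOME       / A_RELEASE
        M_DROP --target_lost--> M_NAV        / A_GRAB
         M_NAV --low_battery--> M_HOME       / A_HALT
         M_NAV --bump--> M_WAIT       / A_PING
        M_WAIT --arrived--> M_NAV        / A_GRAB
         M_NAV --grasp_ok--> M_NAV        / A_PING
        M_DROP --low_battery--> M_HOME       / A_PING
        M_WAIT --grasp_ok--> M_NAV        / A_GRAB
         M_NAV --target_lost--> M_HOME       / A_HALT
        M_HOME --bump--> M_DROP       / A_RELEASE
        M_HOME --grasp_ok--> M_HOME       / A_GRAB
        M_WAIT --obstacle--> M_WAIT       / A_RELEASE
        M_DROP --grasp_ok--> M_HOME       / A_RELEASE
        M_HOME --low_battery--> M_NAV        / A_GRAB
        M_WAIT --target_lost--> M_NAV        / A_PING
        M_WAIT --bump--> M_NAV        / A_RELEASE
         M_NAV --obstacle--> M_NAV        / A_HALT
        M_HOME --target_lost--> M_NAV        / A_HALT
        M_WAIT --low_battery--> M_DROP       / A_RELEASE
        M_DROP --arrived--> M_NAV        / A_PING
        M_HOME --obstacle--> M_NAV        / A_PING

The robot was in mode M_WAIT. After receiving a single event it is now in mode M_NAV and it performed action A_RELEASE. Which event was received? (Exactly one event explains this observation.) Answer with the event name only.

bump

try obstacle: (M_WAIT, obstacle) → (M_WAIT, A_RELEASE)
try grasp_ok: (M_WAIT, grasp_ok) → (M_NAV, A_GRAB)
try target_lost: (M_WAIT, target_lost) → (M_NAV, A_PING)
try bump: (M_WAIT, bump) → (M_NAV, A_RELEASE)  ← matches
try arrived: (M_WAIT, arrived) → (M_NAV, A_GRAB)
try low_battery: (M_WAIT, low_battery) → (M_DROP, A_RELEASE)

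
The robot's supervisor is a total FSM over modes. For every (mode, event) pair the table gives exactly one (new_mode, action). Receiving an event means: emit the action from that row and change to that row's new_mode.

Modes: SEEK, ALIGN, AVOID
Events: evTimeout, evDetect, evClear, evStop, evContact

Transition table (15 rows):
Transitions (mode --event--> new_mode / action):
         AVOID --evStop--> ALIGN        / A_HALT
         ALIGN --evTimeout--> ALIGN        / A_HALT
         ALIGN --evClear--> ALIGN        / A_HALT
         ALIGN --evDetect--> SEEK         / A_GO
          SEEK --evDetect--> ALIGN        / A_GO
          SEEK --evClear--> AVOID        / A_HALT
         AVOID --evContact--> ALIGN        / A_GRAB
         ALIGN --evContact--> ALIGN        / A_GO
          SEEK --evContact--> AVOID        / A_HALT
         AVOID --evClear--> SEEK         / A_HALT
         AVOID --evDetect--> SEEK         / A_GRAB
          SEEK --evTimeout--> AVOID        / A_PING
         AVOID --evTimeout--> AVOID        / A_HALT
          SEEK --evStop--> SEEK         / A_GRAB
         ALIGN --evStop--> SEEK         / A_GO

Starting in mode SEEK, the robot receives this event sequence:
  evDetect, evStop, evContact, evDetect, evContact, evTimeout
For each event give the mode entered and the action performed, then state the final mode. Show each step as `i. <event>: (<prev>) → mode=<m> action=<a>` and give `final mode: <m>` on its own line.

final mode: AVOID

1. evDetect: (SEEK) → mode=ALIGN action=A_GO
2. evStop: (ALIGN) → mode=SEEK action=A_GO
3. evContact: (SEEK) → mode=AVOID action=A_HALT
4. evDetect: (AVOID) → mode=SEEK action=A_GRAB
5. evContact: (SEEK) → mode=AVOID action=A_HALT
6. evTimeout: (AVOID) → mode=AVOID action=A_HALT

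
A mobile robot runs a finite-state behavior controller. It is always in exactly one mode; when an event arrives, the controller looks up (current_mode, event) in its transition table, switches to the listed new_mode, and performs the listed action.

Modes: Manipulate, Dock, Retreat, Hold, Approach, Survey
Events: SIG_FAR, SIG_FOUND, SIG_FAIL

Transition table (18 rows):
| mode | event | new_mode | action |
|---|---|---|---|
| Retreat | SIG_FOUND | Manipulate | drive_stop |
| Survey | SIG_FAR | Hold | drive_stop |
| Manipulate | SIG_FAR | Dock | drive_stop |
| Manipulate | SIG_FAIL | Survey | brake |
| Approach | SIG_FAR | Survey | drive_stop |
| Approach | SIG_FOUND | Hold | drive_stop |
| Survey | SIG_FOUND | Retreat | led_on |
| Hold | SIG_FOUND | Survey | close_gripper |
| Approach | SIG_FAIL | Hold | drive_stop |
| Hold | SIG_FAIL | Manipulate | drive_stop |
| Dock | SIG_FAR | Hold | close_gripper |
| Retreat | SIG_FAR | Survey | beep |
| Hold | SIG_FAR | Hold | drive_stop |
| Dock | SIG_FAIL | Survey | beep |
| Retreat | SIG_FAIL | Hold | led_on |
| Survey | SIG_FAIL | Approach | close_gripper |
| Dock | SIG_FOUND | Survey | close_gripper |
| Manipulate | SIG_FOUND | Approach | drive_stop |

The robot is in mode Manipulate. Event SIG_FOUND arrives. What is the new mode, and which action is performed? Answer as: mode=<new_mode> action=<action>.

current mode = Manipulate; filter table to that mode:
  (Manipulate, SIG_FAR) → (Dock, drive_stop)
  (Manipulate, SIG_FAIL) → (Survey, brake)
  (Manipulate, SIG_FOUND) → (Approach, drive_stop)  ← event matches
event = SIG_FOUND selects (Approach, drive_stop)

mode=Approach action=drive_stop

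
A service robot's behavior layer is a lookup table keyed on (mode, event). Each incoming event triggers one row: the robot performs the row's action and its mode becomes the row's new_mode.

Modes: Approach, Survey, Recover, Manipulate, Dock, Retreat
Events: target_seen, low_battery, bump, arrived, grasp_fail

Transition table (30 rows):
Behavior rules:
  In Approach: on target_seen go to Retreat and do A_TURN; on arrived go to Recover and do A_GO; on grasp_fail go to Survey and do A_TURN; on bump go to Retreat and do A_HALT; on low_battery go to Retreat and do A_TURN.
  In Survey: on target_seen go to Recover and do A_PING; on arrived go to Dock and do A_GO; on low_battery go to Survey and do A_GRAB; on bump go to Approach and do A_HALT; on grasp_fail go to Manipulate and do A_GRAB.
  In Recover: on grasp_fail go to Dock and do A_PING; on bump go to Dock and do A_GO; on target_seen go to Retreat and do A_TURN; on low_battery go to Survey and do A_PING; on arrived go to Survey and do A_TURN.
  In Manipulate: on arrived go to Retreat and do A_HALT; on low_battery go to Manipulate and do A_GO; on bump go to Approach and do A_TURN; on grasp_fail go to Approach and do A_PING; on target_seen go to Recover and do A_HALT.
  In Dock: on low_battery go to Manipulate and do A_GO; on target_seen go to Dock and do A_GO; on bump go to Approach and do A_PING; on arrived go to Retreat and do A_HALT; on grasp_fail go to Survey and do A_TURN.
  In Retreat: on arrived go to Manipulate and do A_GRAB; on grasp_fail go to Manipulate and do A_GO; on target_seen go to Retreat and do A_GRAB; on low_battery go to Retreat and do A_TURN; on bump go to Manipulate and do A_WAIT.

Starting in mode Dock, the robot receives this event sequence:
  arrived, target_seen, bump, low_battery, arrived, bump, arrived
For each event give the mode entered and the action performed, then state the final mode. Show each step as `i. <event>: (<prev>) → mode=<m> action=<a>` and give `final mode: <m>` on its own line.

1. arrived: (Dock) → mode=Retreat action=A_HALT
2. target_seen: (Retreat) → mode=Retreat action=A_GRAB
3. bump: (Retreat) → mode=Manipulate action=A_WAIT
4. low_battery: (Manipulate) → mode=Manipulate action=A_GO
5. arrived: (Manipulate) → mode=Retreat action=A_HALT
6. bump: (Retreat) → mode=Manipulate action=A_WAIT
7. arrived: (Manipulate) → mode=Retreat action=A_HALT

final mode: Retreat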